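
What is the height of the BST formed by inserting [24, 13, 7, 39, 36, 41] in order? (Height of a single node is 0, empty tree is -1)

Insertion order: [24, 13, 7, 39, 36, 41]
Tree (level-order array): [24, 13, 39, 7, None, 36, 41]
Compute height bottom-up (empty subtree = -1):
  height(7) = 1 + max(-1, -1) = 0
  height(13) = 1 + max(0, -1) = 1
  height(36) = 1 + max(-1, -1) = 0
  height(41) = 1 + max(-1, -1) = 0
  height(39) = 1 + max(0, 0) = 1
  height(24) = 1 + max(1, 1) = 2
Height = 2


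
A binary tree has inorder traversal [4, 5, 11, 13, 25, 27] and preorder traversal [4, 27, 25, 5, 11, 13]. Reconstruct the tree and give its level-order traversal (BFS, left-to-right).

Inorder:  [4, 5, 11, 13, 25, 27]
Preorder: [4, 27, 25, 5, 11, 13]
Algorithm: preorder visits root first, so consume preorder in order;
for each root, split the current inorder slice at that value into
left-subtree inorder and right-subtree inorder, then recurse.
Recursive splits:
  root=4; inorder splits into left=[], right=[5, 11, 13, 25, 27]
  root=27; inorder splits into left=[5, 11, 13, 25], right=[]
  root=25; inorder splits into left=[5, 11, 13], right=[]
  root=5; inorder splits into left=[], right=[11, 13]
  root=11; inorder splits into left=[], right=[13]
  root=13; inorder splits into left=[], right=[]
Reconstructed level-order: [4, 27, 25, 5, 11, 13]


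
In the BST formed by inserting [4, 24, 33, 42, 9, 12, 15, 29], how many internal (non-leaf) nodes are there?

Tree built from: [4, 24, 33, 42, 9, 12, 15, 29]
Tree (level-order array): [4, None, 24, 9, 33, None, 12, 29, 42, None, 15]
Rule: An internal node has at least one child.
Per-node child counts:
  node 4: 1 child(ren)
  node 24: 2 child(ren)
  node 9: 1 child(ren)
  node 12: 1 child(ren)
  node 15: 0 child(ren)
  node 33: 2 child(ren)
  node 29: 0 child(ren)
  node 42: 0 child(ren)
Matching nodes: [4, 24, 9, 12, 33]
Count of internal (non-leaf) nodes: 5


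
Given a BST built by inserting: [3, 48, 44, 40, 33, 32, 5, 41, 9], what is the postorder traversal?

Tree insertion order: [3, 48, 44, 40, 33, 32, 5, 41, 9]
Tree (level-order array): [3, None, 48, 44, None, 40, None, 33, 41, 32, None, None, None, 5, None, None, 9]
Postorder traversal: [9, 5, 32, 33, 41, 40, 44, 48, 3]


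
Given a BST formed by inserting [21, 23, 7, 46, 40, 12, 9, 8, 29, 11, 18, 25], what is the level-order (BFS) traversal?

Tree insertion order: [21, 23, 7, 46, 40, 12, 9, 8, 29, 11, 18, 25]
Tree (level-order array): [21, 7, 23, None, 12, None, 46, 9, 18, 40, None, 8, 11, None, None, 29, None, None, None, None, None, 25]
BFS from the root, enqueuing left then right child of each popped node:
  queue [21] -> pop 21, enqueue [7, 23], visited so far: [21]
  queue [7, 23] -> pop 7, enqueue [12], visited so far: [21, 7]
  queue [23, 12] -> pop 23, enqueue [46], visited so far: [21, 7, 23]
  queue [12, 46] -> pop 12, enqueue [9, 18], visited so far: [21, 7, 23, 12]
  queue [46, 9, 18] -> pop 46, enqueue [40], visited so far: [21, 7, 23, 12, 46]
  queue [9, 18, 40] -> pop 9, enqueue [8, 11], visited so far: [21, 7, 23, 12, 46, 9]
  queue [18, 40, 8, 11] -> pop 18, enqueue [none], visited so far: [21, 7, 23, 12, 46, 9, 18]
  queue [40, 8, 11] -> pop 40, enqueue [29], visited so far: [21, 7, 23, 12, 46, 9, 18, 40]
  queue [8, 11, 29] -> pop 8, enqueue [none], visited so far: [21, 7, 23, 12, 46, 9, 18, 40, 8]
  queue [11, 29] -> pop 11, enqueue [none], visited so far: [21, 7, 23, 12, 46, 9, 18, 40, 8, 11]
  queue [29] -> pop 29, enqueue [25], visited so far: [21, 7, 23, 12, 46, 9, 18, 40, 8, 11, 29]
  queue [25] -> pop 25, enqueue [none], visited so far: [21, 7, 23, 12, 46, 9, 18, 40, 8, 11, 29, 25]
Result: [21, 7, 23, 12, 46, 9, 18, 40, 8, 11, 29, 25]


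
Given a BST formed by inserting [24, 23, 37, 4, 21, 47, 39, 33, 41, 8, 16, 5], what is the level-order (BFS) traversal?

Tree insertion order: [24, 23, 37, 4, 21, 47, 39, 33, 41, 8, 16, 5]
Tree (level-order array): [24, 23, 37, 4, None, 33, 47, None, 21, None, None, 39, None, 8, None, None, 41, 5, 16]
BFS from the root, enqueuing left then right child of each popped node:
  queue [24] -> pop 24, enqueue [23, 37], visited so far: [24]
  queue [23, 37] -> pop 23, enqueue [4], visited so far: [24, 23]
  queue [37, 4] -> pop 37, enqueue [33, 47], visited so far: [24, 23, 37]
  queue [4, 33, 47] -> pop 4, enqueue [21], visited so far: [24, 23, 37, 4]
  queue [33, 47, 21] -> pop 33, enqueue [none], visited so far: [24, 23, 37, 4, 33]
  queue [47, 21] -> pop 47, enqueue [39], visited so far: [24, 23, 37, 4, 33, 47]
  queue [21, 39] -> pop 21, enqueue [8], visited so far: [24, 23, 37, 4, 33, 47, 21]
  queue [39, 8] -> pop 39, enqueue [41], visited so far: [24, 23, 37, 4, 33, 47, 21, 39]
  queue [8, 41] -> pop 8, enqueue [5, 16], visited so far: [24, 23, 37, 4, 33, 47, 21, 39, 8]
  queue [41, 5, 16] -> pop 41, enqueue [none], visited so far: [24, 23, 37, 4, 33, 47, 21, 39, 8, 41]
  queue [5, 16] -> pop 5, enqueue [none], visited so far: [24, 23, 37, 4, 33, 47, 21, 39, 8, 41, 5]
  queue [16] -> pop 16, enqueue [none], visited so far: [24, 23, 37, 4, 33, 47, 21, 39, 8, 41, 5, 16]
Result: [24, 23, 37, 4, 33, 47, 21, 39, 8, 41, 5, 16]


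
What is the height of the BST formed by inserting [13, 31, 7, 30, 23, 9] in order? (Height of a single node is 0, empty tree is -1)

Insertion order: [13, 31, 7, 30, 23, 9]
Tree (level-order array): [13, 7, 31, None, 9, 30, None, None, None, 23]
Compute height bottom-up (empty subtree = -1):
  height(9) = 1 + max(-1, -1) = 0
  height(7) = 1 + max(-1, 0) = 1
  height(23) = 1 + max(-1, -1) = 0
  height(30) = 1 + max(0, -1) = 1
  height(31) = 1 + max(1, -1) = 2
  height(13) = 1 + max(1, 2) = 3
Height = 3


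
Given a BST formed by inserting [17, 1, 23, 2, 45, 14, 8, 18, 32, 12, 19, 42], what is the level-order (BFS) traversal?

Tree insertion order: [17, 1, 23, 2, 45, 14, 8, 18, 32, 12, 19, 42]
Tree (level-order array): [17, 1, 23, None, 2, 18, 45, None, 14, None, 19, 32, None, 8, None, None, None, None, 42, None, 12]
BFS from the root, enqueuing left then right child of each popped node:
  queue [17] -> pop 17, enqueue [1, 23], visited so far: [17]
  queue [1, 23] -> pop 1, enqueue [2], visited so far: [17, 1]
  queue [23, 2] -> pop 23, enqueue [18, 45], visited so far: [17, 1, 23]
  queue [2, 18, 45] -> pop 2, enqueue [14], visited so far: [17, 1, 23, 2]
  queue [18, 45, 14] -> pop 18, enqueue [19], visited so far: [17, 1, 23, 2, 18]
  queue [45, 14, 19] -> pop 45, enqueue [32], visited so far: [17, 1, 23, 2, 18, 45]
  queue [14, 19, 32] -> pop 14, enqueue [8], visited so far: [17, 1, 23, 2, 18, 45, 14]
  queue [19, 32, 8] -> pop 19, enqueue [none], visited so far: [17, 1, 23, 2, 18, 45, 14, 19]
  queue [32, 8] -> pop 32, enqueue [42], visited so far: [17, 1, 23, 2, 18, 45, 14, 19, 32]
  queue [8, 42] -> pop 8, enqueue [12], visited so far: [17, 1, 23, 2, 18, 45, 14, 19, 32, 8]
  queue [42, 12] -> pop 42, enqueue [none], visited so far: [17, 1, 23, 2, 18, 45, 14, 19, 32, 8, 42]
  queue [12] -> pop 12, enqueue [none], visited so far: [17, 1, 23, 2, 18, 45, 14, 19, 32, 8, 42, 12]
Result: [17, 1, 23, 2, 18, 45, 14, 19, 32, 8, 42, 12]


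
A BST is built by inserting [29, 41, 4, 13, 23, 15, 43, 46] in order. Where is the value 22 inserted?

Starting tree (level order): [29, 4, 41, None, 13, None, 43, None, 23, None, 46, 15]
Insertion path: 29 -> 4 -> 13 -> 23 -> 15
Result: insert 22 as right child of 15
Final tree (level order): [29, 4, 41, None, 13, None, 43, None, 23, None, 46, 15, None, None, None, None, 22]


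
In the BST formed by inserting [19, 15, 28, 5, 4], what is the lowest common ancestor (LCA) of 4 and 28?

Tree insertion order: [19, 15, 28, 5, 4]
Tree (level-order array): [19, 15, 28, 5, None, None, None, 4]
In a BST, the LCA of p=4, q=28 is the first node v on the
root-to-leaf path with p <= v <= q (go left if both < v, right if both > v).
Walk from root:
  at 19: 4 <= 19 <= 28, this is the LCA
LCA = 19


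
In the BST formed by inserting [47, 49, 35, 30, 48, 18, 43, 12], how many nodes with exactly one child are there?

Tree built from: [47, 49, 35, 30, 48, 18, 43, 12]
Tree (level-order array): [47, 35, 49, 30, 43, 48, None, 18, None, None, None, None, None, 12]
Rule: These are nodes with exactly 1 non-null child.
Per-node child counts:
  node 47: 2 child(ren)
  node 35: 2 child(ren)
  node 30: 1 child(ren)
  node 18: 1 child(ren)
  node 12: 0 child(ren)
  node 43: 0 child(ren)
  node 49: 1 child(ren)
  node 48: 0 child(ren)
Matching nodes: [30, 18, 49]
Count of nodes with exactly one child: 3


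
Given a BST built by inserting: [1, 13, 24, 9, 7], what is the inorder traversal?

Tree insertion order: [1, 13, 24, 9, 7]
Tree (level-order array): [1, None, 13, 9, 24, 7]
Inorder traversal: [1, 7, 9, 13, 24]


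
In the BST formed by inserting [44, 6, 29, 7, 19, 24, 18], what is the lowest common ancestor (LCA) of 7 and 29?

Tree insertion order: [44, 6, 29, 7, 19, 24, 18]
Tree (level-order array): [44, 6, None, None, 29, 7, None, None, 19, 18, 24]
In a BST, the LCA of p=7, q=29 is the first node v on the
root-to-leaf path with p <= v <= q (go left if both < v, right if both > v).
Walk from root:
  at 44: both 7 and 29 < 44, go left
  at 6: both 7 and 29 > 6, go right
  at 29: 7 <= 29 <= 29, this is the LCA
LCA = 29


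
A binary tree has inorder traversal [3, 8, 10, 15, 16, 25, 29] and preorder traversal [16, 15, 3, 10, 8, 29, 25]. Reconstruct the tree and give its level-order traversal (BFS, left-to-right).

Inorder:  [3, 8, 10, 15, 16, 25, 29]
Preorder: [16, 15, 3, 10, 8, 29, 25]
Algorithm: preorder visits root first, so consume preorder in order;
for each root, split the current inorder slice at that value into
left-subtree inorder and right-subtree inorder, then recurse.
Recursive splits:
  root=16; inorder splits into left=[3, 8, 10, 15], right=[25, 29]
  root=15; inorder splits into left=[3, 8, 10], right=[]
  root=3; inorder splits into left=[], right=[8, 10]
  root=10; inorder splits into left=[8], right=[]
  root=8; inorder splits into left=[], right=[]
  root=29; inorder splits into left=[25], right=[]
  root=25; inorder splits into left=[], right=[]
Reconstructed level-order: [16, 15, 29, 3, 25, 10, 8]


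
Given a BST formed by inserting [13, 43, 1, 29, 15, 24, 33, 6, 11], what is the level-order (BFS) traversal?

Tree insertion order: [13, 43, 1, 29, 15, 24, 33, 6, 11]
Tree (level-order array): [13, 1, 43, None, 6, 29, None, None, 11, 15, 33, None, None, None, 24]
BFS from the root, enqueuing left then right child of each popped node:
  queue [13] -> pop 13, enqueue [1, 43], visited so far: [13]
  queue [1, 43] -> pop 1, enqueue [6], visited so far: [13, 1]
  queue [43, 6] -> pop 43, enqueue [29], visited so far: [13, 1, 43]
  queue [6, 29] -> pop 6, enqueue [11], visited so far: [13, 1, 43, 6]
  queue [29, 11] -> pop 29, enqueue [15, 33], visited so far: [13, 1, 43, 6, 29]
  queue [11, 15, 33] -> pop 11, enqueue [none], visited so far: [13, 1, 43, 6, 29, 11]
  queue [15, 33] -> pop 15, enqueue [24], visited so far: [13, 1, 43, 6, 29, 11, 15]
  queue [33, 24] -> pop 33, enqueue [none], visited so far: [13, 1, 43, 6, 29, 11, 15, 33]
  queue [24] -> pop 24, enqueue [none], visited so far: [13, 1, 43, 6, 29, 11, 15, 33, 24]
Result: [13, 1, 43, 6, 29, 11, 15, 33, 24]


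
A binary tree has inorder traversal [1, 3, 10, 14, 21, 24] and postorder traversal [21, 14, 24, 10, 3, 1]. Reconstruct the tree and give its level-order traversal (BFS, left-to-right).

Inorder:   [1, 3, 10, 14, 21, 24]
Postorder: [21, 14, 24, 10, 3, 1]
Algorithm: postorder visits root last, so walk postorder right-to-left;
each value is the root of the current inorder slice — split it at that
value, recurse on the right subtree first, then the left.
Recursive splits:
  root=1; inorder splits into left=[], right=[3, 10, 14, 21, 24]
  root=3; inorder splits into left=[], right=[10, 14, 21, 24]
  root=10; inorder splits into left=[], right=[14, 21, 24]
  root=24; inorder splits into left=[14, 21], right=[]
  root=14; inorder splits into left=[], right=[21]
  root=21; inorder splits into left=[], right=[]
Reconstructed level-order: [1, 3, 10, 24, 14, 21]


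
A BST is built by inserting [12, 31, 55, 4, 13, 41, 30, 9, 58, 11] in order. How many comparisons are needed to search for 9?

Search path for 9: 12 -> 4 -> 9
Found: True
Comparisons: 3


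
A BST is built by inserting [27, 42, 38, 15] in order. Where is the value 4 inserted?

Starting tree (level order): [27, 15, 42, None, None, 38]
Insertion path: 27 -> 15
Result: insert 4 as left child of 15
Final tree (level order): [27, 15, 42, 4, None, 38]


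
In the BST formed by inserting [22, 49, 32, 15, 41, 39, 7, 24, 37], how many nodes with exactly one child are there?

Tree built from: [22, 49, 32, 15, 41, 39, 7, 24, 37]
Tree (level-order array): [22, 15, 49, 7, None, 32, None, None, None, 24, 41, None, None, 39, None, 37]
Rule: These are nodes with exactly 1 non-null child.
Per-node child counts:
  node 22: 2 child(ren)
  node 15: 1 child(ren)
  node 7: 0 child(ren)
  node 49: 1 child(ren)
  node 32: 2 child(ren)
  node 24: 0 child(ren)
  node 41: 1 child(ren)
  node 39: 1 child(ren)
  node 37: 0 child(ren)
Matching nodes: [15, 49, 41, 39]
Count of nodes with exactly one child: 4


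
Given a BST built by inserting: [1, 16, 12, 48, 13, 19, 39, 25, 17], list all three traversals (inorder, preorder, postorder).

Tree insertion order: [1, 16, 12, 48, 13, 19, 39, 25, 17]
Tree (level-order array): [1, None, 16, 12, 48, None, 13, 19, None, None, None, 17, 39, None, None, 25]
Inorder (L, root, R): [1, 12, 13, 16, 17, 19, 25, 39, 48]
Preorder (root, L, R): [1, 16, 12, 13, 48, 19, 17, 39, 25]
Postorder (L, R, root): [13, 12, 17, 25, 39, 19, 48, 16, 1]


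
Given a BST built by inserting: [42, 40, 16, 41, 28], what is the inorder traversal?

Tree insertion order: [42, 40, 16, 41, 28]
Tree (level-order array): [42, 40, None, 16, 41, None, 28]
Inorder traversal: [16, 28, 40, 41, 42]


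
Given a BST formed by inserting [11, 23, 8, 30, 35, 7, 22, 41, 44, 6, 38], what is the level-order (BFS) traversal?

Tree insertion order: [11, 23, 8, 30, 35, 7, 22, 41, 44, 6, 38]
Tree (level-order array): [11, 8, 23, 7, None, 22, 30, 6, None, None, None, None, 35, None, None, None, 41, 38, 44]
BFS from the root, enqueuing left then right child of each popped node:
  queue [11] -> pop 11, enqueue [8, 23], visited so far: [11]
  queue [8, 23] -> pop 8, enqueue [7], visited so far: [11, 8]
  queue [23, 7] -> pop 23, enqueue [22, 30], visited so far: [11, 8, 23]
  queue [7, 22, 30] -> pop 7, enqueue [6], visited so far: [11, 8, 23, 7]
  queue [22, 30, 6] -> pop 22, enqueue [none], visited so far: [11, 8, 23, 7, 22]
  queue [30, 6] -> pop 30, enqueue [35], visited so far: [11, 8, 23, 7, 22, 30]
  queue [6, 35] -> pop 6, enqueue [none], visited so far: [11, 8, 23, 7, 22, 30, 6]
  queue [35] -> pop 35, enqueue [41], visited so far: [11, 8, 23, 7, 22, 30, 6, 35]
  queue [41] -> pop 41, enqueue [38, 44], visited so far: [11, 8, 23, 7, 22, 30, 6, 35, 41]
  queue [38, 44] -> pop 38, enqueue [none], visited so far: [11, 8, 23, 7, 22, 30, 6, 35, 41, 38]
  queue [44] -> pop 44, enqueue [none], visited so far: [11, 8, 23, 7, 22, 30, 6, 35, 41, 38, 44]
Result: [11, 8, 23, 7, 22, 30, 6, 35, 41, 38, 44]


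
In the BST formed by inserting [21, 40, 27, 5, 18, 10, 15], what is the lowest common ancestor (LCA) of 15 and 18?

Tree insertion order: [21, 40, 27, 5, 18, 10, 15]
Tree (level-order array): [21, 5, 40, None, 18, 27, None, 10, None, None, None, None, 15]
In a BST, the LCA of p=15, q=18 is the first node v on the
root-to-leaf path with p <= v <= q (go left if both < v, right if both > v).
Walk from root:
  at 21: both 15 and 18 < 21, go left
  at 5: both 15 and 18 > 5, go right
  at 18: 15 <= 18 <= 18, this is the LCA
LCA = 18


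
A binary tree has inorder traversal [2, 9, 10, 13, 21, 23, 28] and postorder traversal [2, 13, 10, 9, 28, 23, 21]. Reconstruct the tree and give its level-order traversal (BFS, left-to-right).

Inorder:   [2, 9, 10, 13, 21, 23, 28]
Postorder: [2, 13, 10, 9, 28, 23, 21]
Algorithm: postorder visits root last, so walk postorder right-to-left;
each value is the root of the current inorder slice — split it at that
value, recurse on the right subtree first, then the left.
Recursive splits:
  root=21; inorder splits into left=[2, 9, 10, 13], right=[23, 28]
  root=23; inorder splits into left=[], right=[28]
  root=28; inorder splits into left=[], right=[]
  root=9; inorder splits into left=[2], right=[10, 13]
  root=10; inorder splits into left=[], right=[13]
  root=13; inorder splits into left=[], right=[]
  root=2; inorder splits into left=[], right=[]
Reconstructed level-order: [21, 9, 23, 2, 10, 28, 13]


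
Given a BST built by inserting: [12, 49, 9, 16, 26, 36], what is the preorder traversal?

Tree insertion order: [12, 49, 9, 16, 26, 36]
Tree (level-order array): [12, 9, 49, None, None, 16, None, None, 26, None, 36]
Preorder traversal: [12, 9, 49, 16, 26, 36]


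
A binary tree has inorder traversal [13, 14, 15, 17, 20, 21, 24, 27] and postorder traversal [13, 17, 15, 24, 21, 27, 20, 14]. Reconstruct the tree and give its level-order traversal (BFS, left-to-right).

Inorder:   [13, 14, 15, 17, 20, 21, 24, 27]
Postorder: [13, 17, 15, 24, 21, 27, 20, 14]
Algorithm: postorder visits root last, so walk postorder right-to-left;
each value is the root of the current inorder slice — split it at that
value, recurse on the right subtree first, then the left.
Recursive splits:
  root=14; inorder splits into left=[13], right=[15, 17, 20, 21, 24, 27]
  root=20; inorder splits into left=[15, 17], right=[21, 24, 27]
  root=27; inorder splits into left=[21, 24], right=[]
  root=21; inorder splits into left=[], right=[24]
  root=24; inorder splits into left=[], right=[]
  root=15; inorder splits into left=[], right=[17]
  root=17; inorder splits into left=[], right=[]
  root=13; inorder splits into left=[], right=[]
Reconstructed level-order: [14, 13, 20, 15, 27, 17, 21, 24]


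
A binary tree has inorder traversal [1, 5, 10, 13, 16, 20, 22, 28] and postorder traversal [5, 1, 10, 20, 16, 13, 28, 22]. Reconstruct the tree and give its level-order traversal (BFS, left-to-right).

Inorder:   [1, 5, 10, 13, 16, 20, 22, 28]
Postorder: [5, 1, 10, 20, 16, 13, 28, 22]
Algorithm: postorder visits root last, so walk postorder right-to-left;
each value is the root of the current inorder slice — split it at that
value, recurse on the right subtree first, then the left.
Recursive splits:
  root=22; inorder splits into left=[1, 5, 10, 13, 16, 20], right=[28]
  root=28; inorder splits into left=[], right=[]
  root=13; inorder splits into left=[1, 5, 10], right=[16, 20]
  root=16; inorder splits into left=[], right=[20]
  root=20; inorder splits into left=[], right=[]
  root=10; inorder splits into left=[1, 5], right=[]
  root=1; inorder splits into left=[], right=[5]
  root=5; inorder splits into left=[], right=[]
Reconstructed level-order: [22, 13, 28, 10, 16, 1, 20, 5]


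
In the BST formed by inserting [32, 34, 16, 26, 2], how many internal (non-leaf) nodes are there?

Tree built from: [32, 34, 16, 26, 2]
Tree (level-order array): [32, 16, 34, 2, 26]
Rule: An internal node has at least one child.
Per-node child counts:
  node 32: 2 child(ren)
  node 16: 2 child(ren)
  node 2: 0 child(ren)
  node 26: 0 child(ren)
  node 34: 0 child(ren)
Matching nodes: [32, 16]
Count of internal (non-leaf) nodes: 2


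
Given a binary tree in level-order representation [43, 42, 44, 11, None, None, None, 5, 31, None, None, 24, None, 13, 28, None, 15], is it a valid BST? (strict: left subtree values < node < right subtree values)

Level-order array: [43, 42, 44, 11, None, None, None, 5, 31, None, None, 24, None, 13, 28, None, 15]
Validate using subtree bounds (lo, hi): at each node, require lo < value < hi,
then recurse left with hi=value and right with lo=value.
Preorder trace (stopping at first violation):
  at node 43 with bounds (-inf, +inf): OK
  at node 42 with bounds (-inf, 43): OK
  at node 11 with bounds (-inf, 42): OK
  at node 5 with bounds (-inf, 11): OK
  at node 31 with bounds (11, 42): OK
  at node 24 with bounds (11, 31): OK
  at node 13 with bounds (11, 24): OK
  at node 15 with bounds (13, 24): OK
  at node 28 with bounds (24, 31): OK
  at node 44 with bounds (43, +inf): OK
No violation found at any node.
Result: Valid BST


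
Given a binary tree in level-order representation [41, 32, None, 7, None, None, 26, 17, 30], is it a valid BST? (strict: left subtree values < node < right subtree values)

Level-order array: [41, 32, None, 7, None, None, 26, 17, 30]
Validate using subtree bounds (lo, hi): at each node, require lo < value < hi,
then recurse left with hi=value and right with lo=value.
Preorder trace (stopping at first violation):
  at node 41 with bounds (-inf, +inf): OK
  at node 32 with bounds (-inf, 41): OK
  at node 7 with bounds (-inf, 32): OK
  at node 26 with bounds (7, 32): OK
  at node 17 with bounds (7, 26): OK
  at node 30 with bounds (26, 32): OK
No violation found at any node.
Result: Valid BST


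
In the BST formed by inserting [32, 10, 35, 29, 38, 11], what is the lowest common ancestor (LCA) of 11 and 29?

Tree insertion order: [32, 10, 35, 29, 38, 11]
Tree (level-order array): [32, 10, 35, None, 29, None, 38, 11]
In a BST, the LCA of p=11, q=29 is the first node v on the
root-to-leaf path with p <= v <= q (go left if both < v, right if both > v).
Walk from root:
  at 32: both 11 and 29 < 32, go left
  at 10: both 11 and 29 > 10, go right
  at 29: 11 <= 29 <= 29, this is the LCA
LCA = 29


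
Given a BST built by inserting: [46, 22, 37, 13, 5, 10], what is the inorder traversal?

Tree insertion order: [46, 22, 37, 13, 5, 10]
Tree (level-order array): [46, 22, None, 13, 37, 5, None, None, None, None, 10]
Inorder traversal: [5, 10, 13, 22, 37, 46]


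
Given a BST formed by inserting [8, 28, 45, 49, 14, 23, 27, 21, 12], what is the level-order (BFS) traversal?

Tree insertion order: [8, 28, 45, 49, 14, 23, 27, 21, 12]
Tree (level-order array): [8, None, 28, 14, 45, 12, 23, None, 49, None, None, 21, 27]
BFS from the root, enqueuing left then right child of each popped node:
  queue [8] -> pop 8, enqueue [28], visited so far: [8]
  queue [28] -> pop 28, enqueue [14, 45], visited so far: [8, 28]
  queue [14, 45] -> pop 14, enqueue [12, 23], visited so far: [8, 28, 14]
  queue [45, 12, 23] -> pop 45, enqueue [49], visited so far: [8, 28, 14, 45]
  queue [12, 23, 49] -> pop 12, enqueue [none], visited so far: [8, 28, 14, 45, 12]
  queue [23, 49] -> pop 23, enqueue [21, 27], visited so far: [8, 28, 14, 45, 12, 23]
  queue [49, 21, 27] -> pop 49, enqueue [none], visited so far: [8, 28, 14, 45, 12, 23, 49]
  queue [21, 27] -> pop 21, enqueue [none], visited so far: [8, 28, 14, 45, 12, 23, 49, 21]
  queue [27] -> pop 27, enqueue [none], visited so far: [8, 28, 14, 45, 12, 23, 49, 21, 27]
Result: [8, 28, 14, 45, 12, 23, 49, 21, 27]


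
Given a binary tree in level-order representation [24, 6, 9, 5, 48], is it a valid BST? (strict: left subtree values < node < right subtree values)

Level-order array: [24, 6, 9, 5, 48]
Validate using subtree bounds (lo, hi): at each node, require lo < value < hi,
then recurse left with hi=value and right with lo=value.
Preorder trace (stopping at first violation):
  at node 24 with bounds (-inf, +inf): OK
  at node 6 with bounds (-inf, 24): OK
  at node 5 with bounds (-inf, 6): OK
  at node 48 with bounds (6, 24): VIOLATION
Node 48 violates its bound: not (6 < 48 < 24).
Result: Not a valid BST


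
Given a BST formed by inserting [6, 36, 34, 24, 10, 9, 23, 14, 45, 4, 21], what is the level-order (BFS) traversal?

Tree insertion order: [6, 36, 34, 24, 10, 9, 23, 14, 45, 4, 21]
Tree (level-order array): [6, 4, 36, None, None, 34, 45, 24, None, None, None, 10, None, 9, 23, None, None, 14, None, None, 21]
BFS from the root, enqueuing left then right child of each popped node:
  queue [6] -> pop 6, enqueue [4, 36], visited so far: [6]
  queue [4, 36] -> pop 4, enqueue [none], visited so far: [6, 4]
  queue [36] -> pop 36, enqueue [34, 45], visited so far: [6, 4, 36]
  queue [34, 45] -> pop 34, enqueue [24], visited so far: [6, 4, 36, 34]
  queue [45, 24] -> pop 45, enqueue [none], visited so far: [6, 4, 36, 34, 45]
  queue [24] -> pop 24, enqueue [10], visited so far: [6, 4, 36, 34, 45, 24]
  queue [10] -> pop 10, enqueue [9, 23], visited so far: [6, 4, 36, 34, 45, 24, 10]
  queue [9, 23] -> pop 9, enqueue [none], visited so far: [6, 4, 36, 34, 45, 24, 10, 9]
  queue [23] -> pop 23, enqueue [14], visited so far: [6, 4, 36, 34, 45, 24, 10, 9, 23]
  queue [14] -> pop 14, enqueue [21], visited so far: [6, 4, 36, 34, 45, 24, 10, 9, 23, 14]
  queue [21] -> pop 21, enqueue [none], visited so far: [6, 4, 36, 34, 45, 24, 10, 9, 23, 14, 21]
Result: [6, 4, 36, 34, 45, 24, 10, 9, 23, 14, 21]


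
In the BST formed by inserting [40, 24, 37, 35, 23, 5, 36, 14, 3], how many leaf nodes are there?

Tree built from: [40, 24, 37, 35, 23, 5, 36, 14, 3]
Tree (level-order array): [40, 24, None, 23, 37, 5, None, 35, None, 3, 14, None, 36]
Rule: A leaf has 0 children.
Per-node child counts:
  node 40: 1 child(ren)
  node 24: 2 child(ren)
  node 23: 1 child(ren)
  node 5: 2 child(ren)
  node 3: 0 child(ren)
  node 14: 0 child(ren)
  node 37: 1 child(ren)
  node 35: 1 child(ren)
  node 36: 0 child(ren)
Matching nodes: [3, 14, 36]
Count of leaf nodes: 3


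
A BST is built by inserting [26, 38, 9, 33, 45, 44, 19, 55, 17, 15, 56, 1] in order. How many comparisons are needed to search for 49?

Search path for 49: 26 -> 38 -> 45 -> 55
Found: False
Comparisons: 4


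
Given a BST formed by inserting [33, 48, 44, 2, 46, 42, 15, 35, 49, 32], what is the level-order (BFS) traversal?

Tree insertion order: [33, 48, 44, 2, 46, 42, 15, 35, 49, 32]
Tree (level-order array): [33, 2, 48, None, 15, 44, 49, None, 32, 42, 46, None, None, None, None, 35]
BFS from the root, enqueuing left then right child of each popped node:
  queue [33] -> pop 33, enqueue [2, 48], visited so far: [33]
  queue [2, 48] -> pop 2, enqueue [15], visited so far: [33, 2]
  queue [48, 15] -> pop 48, enqueue [44, 49], visited so far: [33, 2, 48]
  queue [15, 44, 49] -> pop 15, enqueue [32], visited so far: [33, 2, 48, 15]
  queue [44, 49, 32] -> pop 44, enqueue [42, 46], visited so far: [33, 2, 48, 15, 44]
  queue [49, 32, 42, 46] -> pop 49, enqueue [none], visited so far: [33, 2, 48, 15, 44, 49]
  queue [32, 42, 46] -> pop 32, enqueue [none], visited so far: [33, 2, 48, 15, 44, 49, 32]
  queue [42, 46] -> pop 42, enqueue [35], visited so far: [33, 2, 48, 15, 44, 49, 32, 42]
  queue [46, 35] -> pop 46, enqueue [none], visited so far: [33, 2, 48, 15, 44, 49, 32, 42, 46]
  queue [35] -> pop 35, enqueue [none], visited so far: [33, 2, 48, 15, 44, 49, 32, 42, 46, 35]
Result: [33, 2, 48, 15, 44, 49, 32, 42, 46, 35]


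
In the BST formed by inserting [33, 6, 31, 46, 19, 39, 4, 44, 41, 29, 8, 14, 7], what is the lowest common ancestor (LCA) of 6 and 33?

Tree insertion order: [33, 6, 31, 46, 19, 39, 4, 44, 41, 29, 8, 14, 7]
Tree (level-order array): [33, 6, 46, 4, 31, 39, None, None, None, 19, None, None, 44, 8, 29, 41, None, 7, 14]
In a BST, the LCA of p=6, q=33 is the first node v on the
root-to-leaf path with p <= v <= q (go left if both < v, right if both > v).
Walk from root:
  at 33: 6 <= 33 <= 33, this is the LCA
LCA = 33


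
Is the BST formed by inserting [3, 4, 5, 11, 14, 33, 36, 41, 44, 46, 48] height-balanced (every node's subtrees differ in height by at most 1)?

Tree (level-order array): [3, None, 4, None, 5, None, 11, None, 14, None, 33, None, 36, None, 41, None, 44, None, 46, None, 48]
Definition: a tree is height-balanced if, at every node, |h(left) - h(right)| <= 1 (empty subtree has height -1).
Bottom-up per-node check:
  node 48: h_left=-1, h_right=-1, diff=0 [OK], height=0
  node 46: h_left=-1, h_right=0, diff=1 [OK], height=1
  node 44: h_left=-1, h_right=1, diff=2 [FAIL (|-1-1|=2 > 1)], height=2
  node 41: h_left=-1, h_right=2, diff=3 [FAIL (|-1-2|=3 > 1)], height=3
  node 36: h_left=-1, h_right=3, diff=4 [FAIL (|-1-3|=4 > 1)], height=4
  node 33: h_left=-1, h_right=4, diff=5 [FAIL (|-1-4|=5 > 1)], height=5
  node 14: h_left=-1, h_right=5, diff=6 [FAIL (|-1-5|=6 > 1)], height=6
  node 11: h_left=-1, h_right=6, diff=7 [FAIL (|-1-6|=7 > 1)], height=7
  node 5: h_left=-1, h_right=7, diff=8 [FAIL (|-1-7|=8 > 1)], height=8
  node 4: h_left=-1, h_right=8, diff=9 [FAIL (|-1-8|=9 > 1)], height=9
  node 3: h_left=-1, h_right=9, diff=10 [FAIL (|-1-9|=10 > 1)], height=10
Node 44 violates the condition: |-1 - 1| = 2 > 1.
Result: Not balanced


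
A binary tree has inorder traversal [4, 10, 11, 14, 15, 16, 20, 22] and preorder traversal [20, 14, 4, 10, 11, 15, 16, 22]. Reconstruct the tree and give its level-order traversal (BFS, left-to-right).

Inorder:  [4, 10, 11, 14, 15, 16, 20, 22]
Preorder: [20, 14, 4, 10, 11, 15, 16, 22]
Algorithm: preorder visits root first, so consume preorder in order;
for each root, split the current inorder slice at that value into
left-subtree inorder and right-subtree inorder, then recurse.
Recursive splits:
  root=20; inorder splits into left=[4, 10, 11, 14, 15, 16], right=[22]
  root=14; inorder splits into left=[4, 10, 11], right=[15, 16]
  root=4; inorder splits into left=[], right=[10, 11]
  root=10; inorder splits into left=[], right=[11]
  root=11; inorder splits into left=[], right=[]
  root=15; inorder splits into left=[], right=[16]
  root=16; inorder splits into left=[], right=[]
  root=22; inorder splits into left=[], right=[]
Reconstructed level-order: [20, 14, 22, 4, 15, 10, 16, 11]


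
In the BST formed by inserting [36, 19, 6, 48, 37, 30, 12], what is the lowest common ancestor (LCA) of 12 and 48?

Tree insertion order: [36, 19, 6, 48, 37, 30, 12]
Tree (level-order array): [36, 19, 48, 6, 30, 37, None, None, 12]
In a BST, the LCA of p=12, q=48 is the first node v on the
root-to-leaf path with p <= v <= q (go left if both < v, right if both > v).
Walk from root:
  at 36: 12 <= 36 <= 48, this is the LCA
LCA = 36


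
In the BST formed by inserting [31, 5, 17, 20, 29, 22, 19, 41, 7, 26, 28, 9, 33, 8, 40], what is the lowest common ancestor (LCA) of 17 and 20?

Tree insertion order: [31, 5, 17, 20, 29, 22, 19, 41, 7, 26, 28, 9, 33, 8, 40]
Tree (level-order array): [31, 5, 41, None, 17, 33, None, 7, 20, None, 40, None, 9, 19, 29, None, None, 8, None, None, None, 22, None, None, None, None, 26, None, 28]
In a BST, the LCA of p=17, q=20 is the first node v on the
root-to-leaf path with p <= v <= q (go left if both < v, right if both > v).
Walk from root:
  at 31: both 17 and 20 < 31, go left
  at 5: both 17 and 20 > 5, go right
  at 17: 17 <= 17 <= 20, this is the LCA
LCA = 17


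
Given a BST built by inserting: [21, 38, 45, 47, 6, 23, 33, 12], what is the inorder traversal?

Tree insertion order: [21, 38, 45, 47, 6, 23, 33, 12]
Tree (level-order array): [21, 6, 38, None, 12, 23, 45, None, None, None, 33, None, 47]
Inorder traversal: [6, 12, 21, 23, 33, 38, 45, 47]


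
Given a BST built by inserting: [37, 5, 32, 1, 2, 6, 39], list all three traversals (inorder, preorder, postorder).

Tree insertion order: [37, 5, 32, 1, 2, 6, 39]
Tree (level-order array): [37, 5, 39, 1, 32, None, None, None, 2, 6]
Inorder (L, root, R): [1, 2, 5, 6, 32, 37, 39]
Preorder (root, L, R): [37, 5, 1, 2, 32, 6, 39]
Postorder (L, R, root): [2, 1, 6, 32, 5, 39, 37]


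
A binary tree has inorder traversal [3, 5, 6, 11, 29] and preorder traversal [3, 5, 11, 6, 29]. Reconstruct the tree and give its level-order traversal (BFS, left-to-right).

Inorder:  [3, 5, 6, 11, 29]
Preorder: [3, 5, 11, 6, 29]
Algorithm: preorder visits root first, so consume preorder in order;
for each root, split the current inorder slice at that value into
left-subtree inorder and right-subtree inorder, then recurse.
Recursive splits:
  root=3; inorder splits into left=[], right=[5, 6, 11, 29]
  root=5; inorder splits into left=[], right=[6, 11, 29]
  root=11; inorder splits into left=[6], right=[29]
  root=6; inorder splits into left=[], right=[]
  root=29; inorder splits into left=[], right=[]
Reconstructed level-order: [3, 5, 11, 6, 29]


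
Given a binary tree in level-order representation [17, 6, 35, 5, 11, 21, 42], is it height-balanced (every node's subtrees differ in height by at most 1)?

Tree (level-order array): [17, 6, 35, 5, 11, 21, 42]
Definition: a tree is height-balanced if, at every node, |h(left) - h(right)| <= 1 (empty subtree has height -1).
Bottom-up per-node check:
  node 5: h_left=-1, h_right=-1, diff=0 [OK], height=0
  node 11: h_left=-1, h_right=-1, diff=0 [OK], height=0
  node 6: h_left=0, h_right=0, diff=0 [OK], height=1
  node 21: h_left=-1, h_right=-1, diff=0 [OK], height=0
  node 42: h_left=-1, h_right=-1, diff=0 [OK], height=0
  node 35: h_left=0, h_right=0, diff=0 [OK], height=1
  node 17: h_left=1, h_right=1, diff=0 [OK], height=2
All nodes satisfy the balance condition.
Result: Balanced


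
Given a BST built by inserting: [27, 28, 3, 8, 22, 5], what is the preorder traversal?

Tree insertion order: [27, 28, 3, 8, 22, 5]
Tree (level-order array): [27, 3, 28, None, 8, None, None, 5, 22]
Preorder traversal: [27, 3, 8, 5, 22, 28]


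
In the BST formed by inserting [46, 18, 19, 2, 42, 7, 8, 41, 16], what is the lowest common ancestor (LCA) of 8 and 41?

Tree insertion order: [46, 18, 19, 2, 42, 7, 8, 41, 16]
Tree (level-order array): [46, 18, None, 2, 19, None, 7, None, 42, None, 8, 41, None, None, 16]
In a BST, the LCA of p=8, q=41 is the first node v on the
root-to-leaf path with p <= v <= q (go left if both < v, right if both > v).
Walk from root:
  at 46: both 8 and 41 < 46, go left
  at 18: 8 <= 18 <= 41, this is the LCA
LCA = 18


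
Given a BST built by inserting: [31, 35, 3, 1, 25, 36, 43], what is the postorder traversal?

Tree insertion order: [31, 35, 3, 1, 25, 36, 43]
Tree (level-order array): [31, 3, 35, 1, 25, None, 36, None, None, None, None, None, 43]
Postorder traversal: [1, 25, 3, 43, 36, 35, 31]


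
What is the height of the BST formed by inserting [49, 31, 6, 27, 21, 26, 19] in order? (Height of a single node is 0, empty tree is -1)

Insertion order: [49, 31, 6, 27, 21, 26, 19]
Tree (level-order array): [49, 31, None, 6, None, None, 27, 21, None, 19, 26]
Compute height bottom-up (empty subtree = -1):
  height(19) = 1 + max(-1, -1) = 0
  height(26) = 1 + max(-1, -1) = 0
  height(21) = 1 + max(0, 0) = 1
  height(27) = 1 + max(1, -1) = 2
  height(6) = 1 + max(-1, 2) = 3
  height(31) = 1 + max(3, -1) = 4
  height(49) = 1 + max(4, -1) = 5
Height = 5


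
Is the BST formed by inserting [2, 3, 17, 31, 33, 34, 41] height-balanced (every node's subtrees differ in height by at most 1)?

Tree (level-order array): [2, None, 3, None, 17, None, 31, None, 33, None, 34, None, 41]
Definition: a tree is height-balanced if, at every node, |h(left) - h(right)| <= 1 (empty subtree has height -1).
Bottom-up per-node check:
  node 41: h_left=-1, h_right=-1, diff=0 [OK], height=0
  node 34: h_left=-1, h_right=0, diff=1 [OK], height=1
  node 33: h_left=-1, h_right=1, diff=2 [FAIL (|-1-1|=2 > 1)], height=2
  node 31: h_left=-1, h_right=2, diff=3 [FAIL (|-1-2|=3 > 1)], height=3
  node 17: h_left=-1, h_right=3, diff=4 [FAIL (|-1-3|=4 > 1)], height=4
  node 3: h_left=-1, h_right=4, diff=5 [FAIL (|-1-4|=5 > 1)], height=5
  node 2: h_left=-1, h_right=5, diff=6 [FAIL (|-1-5|=6 > 1)], height=6
Node 33 violates the condition: |-1 - 1| = 2 > 1.
Result: Not balanced


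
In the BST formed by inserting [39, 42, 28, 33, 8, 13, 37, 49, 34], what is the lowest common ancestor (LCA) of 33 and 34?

Tree insertion order: [39, 42, 28, 33, 8, 13, 37, 49, 34]
Tree (level-order array): [39, 28, 42, 8, 33, None, 49, None, 13, None, 37, None, None, None, None, 34]
In a BST, the LCA of p=33, q=34 is the first node v on the
root-to-leaf path with p <= v <= q (go left if both < v, right if both > v).
Walk from root:
  at 39: both 33 and 34 < 39, go left
  at 28: both 33 and 34 > 28, go right
  at 33: 33 <= 33 <= 34, this is the LCA
LCA = 33


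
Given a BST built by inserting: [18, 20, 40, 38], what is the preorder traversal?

Tree insertion order: [18, 20, 40, 38]
Tree (level-order array): [18, None, 20, None, 40, 38]
Preorder traversal: [18, 20, 40, 38]


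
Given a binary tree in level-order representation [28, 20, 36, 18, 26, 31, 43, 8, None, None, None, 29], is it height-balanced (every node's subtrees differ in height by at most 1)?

Tree (level-order array): [28, 20, 36, 18, 26, 31, 43, 8, None, None, None, 29]
Definition: a tree is height-balanced if, at every node, |h(left) - h(right)| <= 1 (empty subtree has height -1).
Bottom-up per-node check:
  node 8: h_left=-1, h_right=-1, diff=0 [OK], height=0
  node 18: h_left=0, h_right=-1, diff=1 [OK], height=1
  node 26: h_left=-1, h_right=-1, diff=0 [OK], height=0
  node 20: h_left=1, h_right=0, diff=1 [OK], height=2
  node 29: h_left=-1, h_right=-1, diff=0 [OK], height=0
  node 31: h_left=0, h_right=-1, diff=1 [OK], height=1
  node 43: h_left=-1, h_right=-1, diff=0 [OK], height=0
  node 36: h_left=1, h_right=0, diff=1 [OK], height=2
  node 28: h_left=2, h_right=2, diff=0 [OK], height=3
All nodes satisfy the balance condition.
Result: Balanced


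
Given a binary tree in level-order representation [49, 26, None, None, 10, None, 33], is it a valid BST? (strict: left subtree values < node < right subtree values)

Level-order array: [49, 26, None, None, 10, None, 33]
Validate using subtree bounds (lo, hi): at each node, require lo < value < hi,
then recurse left with hi=value and right with lo=value.
Preorder trace (stopping at first violation):
  at node 49 with bounds (-inf, +inf): OK
  at node 26 with bounds (-inf, 49): OK
  at node 10 with bounds (26, 49): VIOLATION
Node 10 violates its bound: not (26 < 10 < 49).
Result: Not a valid BST


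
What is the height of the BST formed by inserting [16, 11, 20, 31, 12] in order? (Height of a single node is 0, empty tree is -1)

Insertion order: [16, 11, 20, 31, 12]
Tree (level-order array): [16, 11, 20, None, 12, None, 31]
Compute height bottom-up (empty subtree = -1):
  height(12) = 1 + max(-1, -1) = 0
  height(11) = 1 + max(-1, 0) = 1
  height(31) = 1 + max(-1, -1) = 0
  height(20) = 1 + max(-1, 0) = 1
  height(16) = 1 + max(1, 1) = 2
Height = 2


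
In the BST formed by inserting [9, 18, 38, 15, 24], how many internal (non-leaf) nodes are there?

Tree built from: [9, 18, 38, 15, 24]
Tree (level-order array): [9, None, 18, 15, 38, None, None, 24]
Rule: An internal node has at least one child.
Per-node child counts:
  node 9: 1 child(ren)
  node 18: 2 child(ren)
  node 15: 0 child(ren)
  node 38: 1 child(ren)
  node 24: 0 child(ren)
Matching nodes: [9, 18, 38]
Count of internal (non-leaf) nodes: 3


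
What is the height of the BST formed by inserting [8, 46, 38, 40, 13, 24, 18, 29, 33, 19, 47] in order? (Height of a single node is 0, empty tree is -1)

Insertion order: [8, 46, 38, 40, 13, 24, 18, 29, 33, 19, 47]
Tree (level-order array): [8, None, 46, 38, 47, 13, 40, None, None, None, 24, None, None, 18, 29, None, 19, None, 33]
Compute height bottom-up (empty subtree = -1):
  height(19) = 1 + max(-1, -1) = 0
  height(18) = 1 + max(-1, 0) = 1
  height(33) = 1 + max(-1, -1) = 0
  height(29) = 1 + max(-1, 0) = 1
  height(24) = 1 + max(1, 1) = 2
  height(13) = 1 + max(-1, 2) = 3
  height(40) = 1 + max(-1, -1) = 0
  height(38) = 1 + max(3, 0) = 4
  height(47) = 1 + max(-1, -1) = 0
  height(46) = 1 + max(4, 0) = 5
  height(8) = 1 + max(-1, 5) = 6
Height = 6


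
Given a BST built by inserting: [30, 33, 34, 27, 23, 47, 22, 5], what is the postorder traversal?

Tree insertion order: [30, 33, 34, 27, 23, 47, 22, 5]
Tree (level-order array): [30, 27, 33, 23, None, None, 34, 22, None, None, 47, 5]
Postorder traversal: [5, 22, 23, 27, 47, 34, 33, 30]


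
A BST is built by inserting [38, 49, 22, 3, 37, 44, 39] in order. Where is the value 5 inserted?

Starting tree (level order): [38, 22, 49, 3, 37, 44, None, None, None, None, None, 39]
Insertion path: 38 -> 22 -> 3
Result: insert 5 as right child of 3
Final tree (level order): [38, 22, 49, 3, 37, 44, None, None, 5, None, None, 39]
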